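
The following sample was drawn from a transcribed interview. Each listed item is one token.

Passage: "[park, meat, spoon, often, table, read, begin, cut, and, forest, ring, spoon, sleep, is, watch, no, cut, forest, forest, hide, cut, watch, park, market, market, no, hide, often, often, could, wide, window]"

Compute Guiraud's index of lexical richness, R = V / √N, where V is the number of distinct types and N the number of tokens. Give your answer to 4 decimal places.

3.5355

N = 32, V = 20.
√N = 5.656854
R = 20 / 5.656854 = 3.5355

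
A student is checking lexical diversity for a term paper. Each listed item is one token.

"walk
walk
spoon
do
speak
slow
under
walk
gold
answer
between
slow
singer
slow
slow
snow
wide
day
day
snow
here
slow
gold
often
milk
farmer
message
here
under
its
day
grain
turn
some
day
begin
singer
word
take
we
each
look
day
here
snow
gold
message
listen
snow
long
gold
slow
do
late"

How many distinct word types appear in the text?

31

Distinct types: {answer, begin, between, day, do, each, farmer, gold, grain, here, its, late, listen, long, look, message, milk, often, singer, slow, snow, some, speak, spoon, take, turn, under, walk, we, wide, word}
V = 31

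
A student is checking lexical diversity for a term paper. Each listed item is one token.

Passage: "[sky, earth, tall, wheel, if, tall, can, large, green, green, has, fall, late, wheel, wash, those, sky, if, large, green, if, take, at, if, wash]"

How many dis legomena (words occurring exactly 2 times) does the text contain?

5

Frequencies: if:4, green:3, sky:2, tall:2, wheel:2, large:2, wash:2, earth:1, can:1, has:1, fall:1, late:1, those:1, take:1, at:1
Words with frequency 2: large, sky, tall, wash, wheel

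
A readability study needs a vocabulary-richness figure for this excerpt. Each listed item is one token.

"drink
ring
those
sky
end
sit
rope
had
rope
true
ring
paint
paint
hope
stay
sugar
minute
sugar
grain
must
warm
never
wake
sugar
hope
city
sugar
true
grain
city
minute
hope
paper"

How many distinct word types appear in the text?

21

Distinct types: {city, drink, end, grain, had, hope, minute, must, never, paint, paper, ring, rope, sit, sky, stay, sugar, those, true, wake, warm}
V = 21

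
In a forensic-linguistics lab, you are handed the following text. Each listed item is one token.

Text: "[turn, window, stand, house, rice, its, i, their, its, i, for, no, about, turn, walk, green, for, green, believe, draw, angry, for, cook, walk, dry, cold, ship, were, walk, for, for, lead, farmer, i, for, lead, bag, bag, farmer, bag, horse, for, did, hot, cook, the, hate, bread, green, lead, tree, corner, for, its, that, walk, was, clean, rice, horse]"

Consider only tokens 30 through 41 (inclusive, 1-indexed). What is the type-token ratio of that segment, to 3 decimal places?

0.500

Segment tokens 30–41: for, for, lead, farmer, i, for, lead, bag, bag, farmer, bag, horse
Segment N = 12, segment V = 6.
TTR = 6 / 12 = 0.500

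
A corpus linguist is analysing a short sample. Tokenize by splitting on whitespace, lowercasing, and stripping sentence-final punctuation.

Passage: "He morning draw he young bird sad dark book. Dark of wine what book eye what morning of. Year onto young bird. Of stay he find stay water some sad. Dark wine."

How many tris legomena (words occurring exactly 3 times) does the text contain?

3

Frequencies: he:3, dark:3, of:3, morning:2, young:2, bird:2, sad:2, book:2, wine:2, what:2, stay:2, draw:1, eye:1, year:1, onto:1, find:1, water:1, some:1
Words with frequency 3: dark, he, of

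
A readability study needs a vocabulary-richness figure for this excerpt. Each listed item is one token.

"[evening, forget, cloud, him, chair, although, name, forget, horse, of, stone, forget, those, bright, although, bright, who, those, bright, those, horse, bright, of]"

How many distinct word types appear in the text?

13

Distinct types: {although, bright, chair, cloud, evening, forget, him, horse, name, of, stone, those, who}
V = 13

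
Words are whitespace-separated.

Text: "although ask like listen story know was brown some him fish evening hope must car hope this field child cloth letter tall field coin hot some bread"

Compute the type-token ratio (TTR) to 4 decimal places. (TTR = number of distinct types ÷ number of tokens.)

N = 27 tokens, V = 24 types.
TTR = V / N = 24 / 27 = 0.8889

0.8889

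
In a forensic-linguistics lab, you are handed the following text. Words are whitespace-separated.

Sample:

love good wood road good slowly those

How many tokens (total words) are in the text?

Tokens: love, good, wood, road, good, slowly, those
N = 7

7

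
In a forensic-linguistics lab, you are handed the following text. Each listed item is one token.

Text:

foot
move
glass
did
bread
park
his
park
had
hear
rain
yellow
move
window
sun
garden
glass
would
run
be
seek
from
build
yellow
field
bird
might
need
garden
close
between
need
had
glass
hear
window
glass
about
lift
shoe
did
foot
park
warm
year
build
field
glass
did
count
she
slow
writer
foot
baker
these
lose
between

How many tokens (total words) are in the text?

58

Tokens: foot, move, glass, did, bread, park, his, park, had, hear, rain, yellow, move, window, sun, garden, glass, would, run, be, seek, from, build, yellow, field, bird, might, need, garden, close, between, need, had, glass, hear, window, glass, about, lift, shoe, did, foot, park, warm, year, build, field, glass, did, count, she, slow, writer, foot, baker, these, lose, between
N = 58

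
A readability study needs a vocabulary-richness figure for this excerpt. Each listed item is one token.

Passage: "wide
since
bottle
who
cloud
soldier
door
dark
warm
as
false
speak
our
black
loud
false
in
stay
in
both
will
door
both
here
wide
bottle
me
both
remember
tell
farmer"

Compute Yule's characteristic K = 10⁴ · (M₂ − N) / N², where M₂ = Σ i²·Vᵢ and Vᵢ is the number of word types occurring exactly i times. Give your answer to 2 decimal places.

166.49

Frequencies: both:3, wide:2, bottle:2, door:2, false:2, in:2, since:1, who:1, cloud:1, soldier:1, dark:1, warm:1, as:1, speak:1, our:1, black:1, loud:1, stay:1, will:1, here:1, … (4 more, each freq 1)
N = 31. Frequency spectrum: V_1=18, V_2=5, V_3=1
M₂ = 1²·18 + 2²·5 + 3²·1 = 47
K = 10000 × (47 − 31) / 31² = 166.49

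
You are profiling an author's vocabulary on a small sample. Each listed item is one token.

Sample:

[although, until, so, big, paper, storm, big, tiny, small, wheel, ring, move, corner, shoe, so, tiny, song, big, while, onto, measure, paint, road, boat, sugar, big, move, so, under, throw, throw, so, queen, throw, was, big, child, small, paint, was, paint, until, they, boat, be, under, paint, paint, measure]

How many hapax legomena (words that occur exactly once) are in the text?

16

Frequencies: big:5, paint:5, so:4, throw:3, until:2, tiny:2, small:2, move:2, measure:2, boat:2, under:2, was:2, although:1, paper:1, storm:1, wheel:1, ring:1, corner:1, shoe:1, song:1, … (8 more, each freq 1)
Hapax (freq=1): although, be, child, corner, onto, paper, queen, ring, road, shoe, song, storm, sugar, they, wheel, while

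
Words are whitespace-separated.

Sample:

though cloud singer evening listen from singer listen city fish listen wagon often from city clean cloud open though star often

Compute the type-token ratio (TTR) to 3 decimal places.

0.619

N = 21 tokens, V = 13 types.
TTR = V / N = 13 / 21 = 0.619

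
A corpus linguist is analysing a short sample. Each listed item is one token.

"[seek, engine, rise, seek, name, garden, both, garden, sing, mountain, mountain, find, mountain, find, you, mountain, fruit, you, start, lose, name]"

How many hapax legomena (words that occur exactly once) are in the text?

7

Frequencies: mountain:4, seek:2, name:2, garden:2, find:2, you:2, engine:1, rise:1, both:1, sing:1, fruit:1, start:1, lose:1
Hapax (freq=1): both, engine, fruit, lose, rise, sing, start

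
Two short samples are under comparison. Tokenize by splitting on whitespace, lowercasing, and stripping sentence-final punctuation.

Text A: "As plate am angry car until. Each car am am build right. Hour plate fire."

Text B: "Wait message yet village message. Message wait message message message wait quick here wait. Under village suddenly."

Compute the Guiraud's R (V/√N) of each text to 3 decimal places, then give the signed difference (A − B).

0.900

A: V=11, N=15, R=2.840
B: V=8, N=17, R=1.940
Difference = 2.840 − 1.940 = 0.900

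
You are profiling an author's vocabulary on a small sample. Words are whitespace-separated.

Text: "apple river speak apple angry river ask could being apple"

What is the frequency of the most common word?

3

Frequencies: apple:3, river:2, speak:1, angry:1, ask:1, could:1, being:1
Most common: 'apple' with frequency 3.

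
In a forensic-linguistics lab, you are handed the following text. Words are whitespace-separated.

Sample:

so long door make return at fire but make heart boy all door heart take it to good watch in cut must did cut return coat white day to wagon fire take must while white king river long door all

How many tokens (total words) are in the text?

Tokens: so, long, door, make, return, at, fire, but, make, heart, boy, all, door, heart, take, it, to, good, watch, in, cut, must, did, cut, return, coat, white, day, to, wagon, fire, take, must, while, white, king, river, long, door, all
N = 40

40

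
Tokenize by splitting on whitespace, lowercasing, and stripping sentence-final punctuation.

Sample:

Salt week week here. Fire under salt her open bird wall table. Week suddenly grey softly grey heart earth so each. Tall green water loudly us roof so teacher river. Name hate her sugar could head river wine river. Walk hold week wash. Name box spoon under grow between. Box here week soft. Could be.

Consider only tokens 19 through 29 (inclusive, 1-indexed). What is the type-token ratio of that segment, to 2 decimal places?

Segment tokens 19–29: earth, so, each, tall, green, water, loudly, us, roof, so, teacher
Segment N = 11, segment V = 10.
TTR = 10 / 11 = 0.91

0.91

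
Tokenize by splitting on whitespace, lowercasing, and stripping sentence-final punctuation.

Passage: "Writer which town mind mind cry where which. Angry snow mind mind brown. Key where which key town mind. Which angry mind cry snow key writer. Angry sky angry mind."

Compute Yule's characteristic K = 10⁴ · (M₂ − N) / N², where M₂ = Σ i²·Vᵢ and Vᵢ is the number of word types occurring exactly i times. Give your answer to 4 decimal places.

Frequencies: mind:7, which:4, angry:4, key:3, writer:2, town:2, cry:2, where:2, snow:2, brown:1, sky:1
N = 30. Frequency spectrum: V_1=2, V_2=5, V_3=1, V_4=2, V_7=1
M₂ = 1²·2 + 2²·5 + 3²·1 + 4²·2 + 7²·1 = 112
K = 10000 × (112 − 30) / 30² = 911.1111

911.1111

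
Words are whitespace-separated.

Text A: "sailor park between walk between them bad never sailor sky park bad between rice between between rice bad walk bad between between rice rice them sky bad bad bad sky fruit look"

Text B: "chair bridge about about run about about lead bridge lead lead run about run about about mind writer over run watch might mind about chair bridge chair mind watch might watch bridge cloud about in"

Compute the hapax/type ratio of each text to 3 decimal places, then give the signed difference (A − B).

-0.060

A: hapax=3, V=11, ratio=0.273
B: hapax=4, V=12, ratio=0.333
Difference = 0.273 − 0.333 = -0.060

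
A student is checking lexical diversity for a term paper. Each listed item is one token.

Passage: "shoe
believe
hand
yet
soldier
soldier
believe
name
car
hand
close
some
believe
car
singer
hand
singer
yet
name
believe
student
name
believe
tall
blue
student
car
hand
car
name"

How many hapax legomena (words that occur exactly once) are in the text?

Frequencies: believe:5, hand:4, name:4, car:4, yet:2, soldier:2, singer:2, student:2, shoe:1, close:1, some:1, tall:1, blue:1
Hapax (freq=1): blue, close, shoe, some, tall

5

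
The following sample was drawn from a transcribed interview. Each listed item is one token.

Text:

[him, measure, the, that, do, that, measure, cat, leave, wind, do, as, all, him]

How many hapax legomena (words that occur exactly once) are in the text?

Frequencies: him:2, measure:2, that:2, do:2, the:1, cat:1, leave:1, wind:1, as:1, all:1
Hapax (freq=1): all, as, cat, leave, the, wind

6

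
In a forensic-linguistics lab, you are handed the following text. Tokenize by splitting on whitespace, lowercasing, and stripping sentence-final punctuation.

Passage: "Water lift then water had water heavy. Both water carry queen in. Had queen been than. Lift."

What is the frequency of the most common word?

Frequencies: water:4, lift:2, had:2, queen:2, then:1, heavy:1, both:1, carry:1, in:1, been:1, than:1
Most common: 'water' with frequency 4.

4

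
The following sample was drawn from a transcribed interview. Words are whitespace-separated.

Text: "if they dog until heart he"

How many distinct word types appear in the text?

6

Distinct types: {dog, he, heart, if, they, until}
V = 6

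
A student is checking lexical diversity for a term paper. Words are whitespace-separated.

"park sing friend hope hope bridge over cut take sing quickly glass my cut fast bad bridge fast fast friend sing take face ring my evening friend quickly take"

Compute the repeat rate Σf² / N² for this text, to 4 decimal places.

Frequencies: sing:3, friend:3, take:3, fast:3, hope:2, bridge:2, cut:2, quickly:2, my:2, park:1, over:1, glass:1, bad:1, face:1, ring:1, evening:1
Σf² = 63; N² = 841
Repeat rate = 63 / 841 = 0.0749

0.0749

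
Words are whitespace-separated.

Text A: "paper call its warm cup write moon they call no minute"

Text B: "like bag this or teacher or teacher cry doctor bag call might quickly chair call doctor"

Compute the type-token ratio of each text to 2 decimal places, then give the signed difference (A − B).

TTR(A) = 10/11 = 0.91
TTR(B) = 11/16 = 0.69
Difference = 0.91 − 0.69 = 0.22

0.22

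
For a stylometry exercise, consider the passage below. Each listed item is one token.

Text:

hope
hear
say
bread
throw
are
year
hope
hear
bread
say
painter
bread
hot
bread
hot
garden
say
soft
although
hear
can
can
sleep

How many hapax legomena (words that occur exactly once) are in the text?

Frequencies: bread:4, hear:3, say:3, hope:2, hot:2, can:2, throw:1, are:1, year:1, painter:1, garden:1, soft:1, although:1, sleep:1
Hapax (freq=1): although, are, garden, painter, sleep, soft, throw, year

8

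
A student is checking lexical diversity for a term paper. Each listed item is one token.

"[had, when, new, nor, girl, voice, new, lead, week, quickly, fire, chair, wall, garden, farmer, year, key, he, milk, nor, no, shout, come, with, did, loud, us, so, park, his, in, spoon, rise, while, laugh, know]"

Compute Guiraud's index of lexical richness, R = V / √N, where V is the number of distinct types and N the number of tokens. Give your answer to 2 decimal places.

N = 36, V = 34.
√N = 6.000000
R = 34 / 6.000000 = 5.67

5.67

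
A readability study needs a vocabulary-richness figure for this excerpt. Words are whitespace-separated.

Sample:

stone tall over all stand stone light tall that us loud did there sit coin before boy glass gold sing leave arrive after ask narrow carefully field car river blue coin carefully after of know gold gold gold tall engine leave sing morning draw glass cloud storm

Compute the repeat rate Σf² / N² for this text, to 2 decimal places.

Frequencies: gold:4, tall:3, stone:2, coin:2, glass:2, sing:2, leave:2, after:2, carefully:2, over:1, all:1, stand:1, light:1, that:1, us:1, loud:1, did:1, there:1, sit:1, before:1, … (15 more, each freq 1)
Σf² = 79; N² = 2209
Repeat rate = 79 / 2209 = 0.04

0.04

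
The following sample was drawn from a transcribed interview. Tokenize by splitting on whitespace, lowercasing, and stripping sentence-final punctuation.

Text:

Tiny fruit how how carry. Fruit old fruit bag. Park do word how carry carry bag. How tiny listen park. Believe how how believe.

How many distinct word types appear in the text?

11

Distinct types: {bag, believe, carry, do, fruit, how, listen, old, park, tiny, word}
V = 11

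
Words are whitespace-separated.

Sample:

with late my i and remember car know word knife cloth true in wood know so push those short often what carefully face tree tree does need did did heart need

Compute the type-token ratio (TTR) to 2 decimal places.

0.87

N = 31 tokens, V = 27 types.
TTR = V / N = 27 / 31 = 0.87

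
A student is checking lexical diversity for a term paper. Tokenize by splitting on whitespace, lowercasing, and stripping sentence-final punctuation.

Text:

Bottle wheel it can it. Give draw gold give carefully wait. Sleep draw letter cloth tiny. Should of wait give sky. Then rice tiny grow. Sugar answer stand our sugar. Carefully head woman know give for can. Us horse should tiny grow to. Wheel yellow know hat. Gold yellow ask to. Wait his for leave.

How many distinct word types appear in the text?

35

Distinct types: {answer, ask, bottle, can, carefully, cloth, draw, for, give, gold, grow, hat, head, his, horse, it, know, leave, letter, of, our, rice, should, sky, sleep, stand, sugar, then, tiny, to, us, wait, wheel, woman, yellow}
V = 35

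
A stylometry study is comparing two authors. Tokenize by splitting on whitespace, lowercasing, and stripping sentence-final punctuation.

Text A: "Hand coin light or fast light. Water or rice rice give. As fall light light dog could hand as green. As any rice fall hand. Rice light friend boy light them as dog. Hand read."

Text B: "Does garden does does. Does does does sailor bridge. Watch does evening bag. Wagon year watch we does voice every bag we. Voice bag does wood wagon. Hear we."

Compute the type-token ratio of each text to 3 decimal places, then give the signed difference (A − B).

TTR(A) = 18/35 = 0.514
TTR(B) = 14/29 = 0.483
Difference = 0.514 − 0.483 = 0.031

0.031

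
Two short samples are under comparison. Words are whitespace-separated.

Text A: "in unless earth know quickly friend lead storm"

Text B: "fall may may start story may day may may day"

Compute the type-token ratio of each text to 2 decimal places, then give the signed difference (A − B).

TTR(A) = 8/8 = 1.00
TTR(B) = 5/10 = 0.50
Difference = 1.00 − 0.50 = 0.50

0.50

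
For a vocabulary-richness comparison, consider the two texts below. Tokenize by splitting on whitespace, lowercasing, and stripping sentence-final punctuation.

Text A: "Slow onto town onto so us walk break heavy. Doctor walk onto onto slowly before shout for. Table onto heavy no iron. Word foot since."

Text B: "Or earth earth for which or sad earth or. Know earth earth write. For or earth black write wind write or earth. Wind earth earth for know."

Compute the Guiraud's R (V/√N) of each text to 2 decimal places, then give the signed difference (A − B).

A: V=19, N=25, R=3.80
B: V=9, N=27, R=1.73
Difference = 3.80 − 1.73 = 2.07

2.07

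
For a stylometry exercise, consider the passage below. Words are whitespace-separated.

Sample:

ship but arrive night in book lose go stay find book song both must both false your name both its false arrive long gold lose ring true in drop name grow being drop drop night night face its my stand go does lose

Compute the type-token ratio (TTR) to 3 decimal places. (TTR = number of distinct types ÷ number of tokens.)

N = 43 tokens, V = 28 types.
TTR = V / N = 28 / 43 = 0.651

0.651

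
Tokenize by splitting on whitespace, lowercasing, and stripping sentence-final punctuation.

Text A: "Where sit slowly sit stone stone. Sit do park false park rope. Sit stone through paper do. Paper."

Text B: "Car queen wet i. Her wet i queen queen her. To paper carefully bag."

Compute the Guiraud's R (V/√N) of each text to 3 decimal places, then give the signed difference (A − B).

-0.048

A: V=10, N=18, R=2.357
B: V=9, N=14, R=2.405
Difference = 2.357 − 2.405 = -0.048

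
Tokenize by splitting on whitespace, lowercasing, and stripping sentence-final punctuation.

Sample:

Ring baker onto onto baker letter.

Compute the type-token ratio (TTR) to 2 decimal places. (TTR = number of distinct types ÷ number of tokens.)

0.67

N = 6 tokens, V = 4 types.
TTR = V / N = 4 / 6 = 0.67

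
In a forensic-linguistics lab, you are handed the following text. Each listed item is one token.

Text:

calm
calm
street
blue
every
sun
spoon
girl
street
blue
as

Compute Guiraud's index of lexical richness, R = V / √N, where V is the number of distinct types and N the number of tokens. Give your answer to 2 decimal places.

N = 11, V = 8.
√N = 3.316625
R = 8 / 3.316625 = 2.41

2.41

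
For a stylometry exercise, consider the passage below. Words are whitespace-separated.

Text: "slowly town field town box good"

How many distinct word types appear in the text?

5

Distinct types: {box, field, good, slowly, town}
V = 5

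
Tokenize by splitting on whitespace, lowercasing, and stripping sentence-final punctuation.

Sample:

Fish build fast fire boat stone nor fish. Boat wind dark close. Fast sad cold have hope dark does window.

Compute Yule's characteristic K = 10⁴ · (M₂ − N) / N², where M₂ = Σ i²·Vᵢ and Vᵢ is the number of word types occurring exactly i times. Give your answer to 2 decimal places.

200.00

Frequencies: fish:2, fast:2, boat:2, dark:2, build:1, fire:1, stone:1, nor:1, wind:1, close:1, sad:1, cold:1, have:1, hope:1, does:1, window:1
N = 20. Frequency spectrum: V_1=12, V_2=4
M₂ = 1²·12 + 2²·4 = 28
K = 10000 × (28 − 20) / 20² = 200.00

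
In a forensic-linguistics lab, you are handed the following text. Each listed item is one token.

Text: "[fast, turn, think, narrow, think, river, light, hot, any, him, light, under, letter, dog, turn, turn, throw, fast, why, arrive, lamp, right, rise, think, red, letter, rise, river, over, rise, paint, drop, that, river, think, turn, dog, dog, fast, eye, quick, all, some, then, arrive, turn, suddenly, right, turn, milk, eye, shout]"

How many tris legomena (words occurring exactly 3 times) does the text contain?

Frequencies: turn:6, think:4, fast:3, river:3, dog:3, rise:3, light:2, letter:2, arrive:2, right:2, eye:2, narrow:1, hot:1, any:1, him:1, under:1, throw:1, why:1, lamp:1, red:1, … (11 more, each freq 1)
Words with frequency 3: dog, fast, rise, river

4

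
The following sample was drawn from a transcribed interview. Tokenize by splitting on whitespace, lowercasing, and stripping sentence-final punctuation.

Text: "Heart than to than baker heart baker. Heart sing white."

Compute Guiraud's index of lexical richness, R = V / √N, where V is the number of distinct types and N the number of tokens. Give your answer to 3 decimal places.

N = 10, V = 6.
√N = 3.162278
R = 6 / 3.162278 = 1.897

1.897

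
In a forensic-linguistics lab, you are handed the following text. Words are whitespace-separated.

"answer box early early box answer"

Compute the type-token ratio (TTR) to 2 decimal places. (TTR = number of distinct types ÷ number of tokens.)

N = 6 tokens, V = 3 types.
TTR = V / N = 3 / 6 = 0.50

0.50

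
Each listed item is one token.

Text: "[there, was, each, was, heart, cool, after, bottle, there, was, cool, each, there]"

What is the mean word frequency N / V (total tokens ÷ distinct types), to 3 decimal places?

N = 13 tokens, V = 7 types.
Mean frequency = N / V = 13 / 7 = 1.857

1.857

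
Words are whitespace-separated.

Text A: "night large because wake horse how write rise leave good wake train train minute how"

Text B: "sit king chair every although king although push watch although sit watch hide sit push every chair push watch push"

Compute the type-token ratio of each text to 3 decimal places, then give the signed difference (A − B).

TTR(A) = 12/15 = 0.800
TTR(B) = 8/20 = 0.400
Difference = 0.800 − 0.400 = 0.400

0.400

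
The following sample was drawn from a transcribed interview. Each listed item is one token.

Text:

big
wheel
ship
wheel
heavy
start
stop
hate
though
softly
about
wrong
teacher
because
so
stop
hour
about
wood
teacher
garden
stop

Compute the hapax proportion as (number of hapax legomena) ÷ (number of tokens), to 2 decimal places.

0.59

Frequencies: stop:3, wheel:2, about:2, teacher:2, big:1, ship:1, heavy:1, start:1, hate:1, though:1, softly:1, wrong:1, because:1, so:1, hour:1, wood:1, garden:1
Hapax count = 13; token count = 22.
Ratio = 13 / 22 = 0.59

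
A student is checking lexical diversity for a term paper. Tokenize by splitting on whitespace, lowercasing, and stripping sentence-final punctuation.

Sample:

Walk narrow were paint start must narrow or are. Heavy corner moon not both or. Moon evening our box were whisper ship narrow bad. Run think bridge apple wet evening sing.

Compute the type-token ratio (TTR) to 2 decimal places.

N = 31 tokens, V = 25 types.
TTR = V / N = 25 / 31 = 0.81

0.81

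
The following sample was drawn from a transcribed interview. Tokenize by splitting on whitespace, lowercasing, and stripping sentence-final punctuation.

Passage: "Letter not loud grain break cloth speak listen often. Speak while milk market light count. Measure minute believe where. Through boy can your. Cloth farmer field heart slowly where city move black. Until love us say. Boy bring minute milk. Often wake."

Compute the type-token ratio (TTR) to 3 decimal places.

0.833

N = 42 tokens, V = 35 types.
TTR = V / N = 35 / 42 = 0.833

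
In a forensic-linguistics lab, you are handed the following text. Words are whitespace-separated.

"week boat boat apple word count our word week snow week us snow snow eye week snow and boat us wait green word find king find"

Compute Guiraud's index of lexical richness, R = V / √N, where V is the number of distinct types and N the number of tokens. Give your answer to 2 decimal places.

N = 26, V = 14.
√N = 5.099020
R = 14 / 5.099020 = 2.75

2.75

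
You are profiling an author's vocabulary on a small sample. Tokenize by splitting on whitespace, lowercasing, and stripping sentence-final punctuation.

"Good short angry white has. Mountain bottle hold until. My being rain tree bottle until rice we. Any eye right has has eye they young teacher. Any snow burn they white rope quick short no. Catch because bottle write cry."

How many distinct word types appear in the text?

Distinct types: {angry, any, because, being, bottle, burn, catch, cry, eye, good, has, hold, mountain, my, no, quick, rain, rice, right, rope, short, snow, teacher, they, tree, until, we, white, write, young}
V = 30

30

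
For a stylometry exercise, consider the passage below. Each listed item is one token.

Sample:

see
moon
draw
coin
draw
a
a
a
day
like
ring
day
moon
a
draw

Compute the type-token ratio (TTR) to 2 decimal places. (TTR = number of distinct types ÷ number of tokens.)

0.53

N = 15 tokens, V = 8 types.
TTR = V / N = 8 / 15 = 0.53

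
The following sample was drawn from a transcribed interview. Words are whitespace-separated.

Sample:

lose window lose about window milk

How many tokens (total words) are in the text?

6

Tokens: lose, window, lose, about, window, milk
N = 6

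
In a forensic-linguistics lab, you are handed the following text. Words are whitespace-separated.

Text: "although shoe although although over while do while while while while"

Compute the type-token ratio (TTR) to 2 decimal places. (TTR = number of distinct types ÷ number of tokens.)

N = 11 tokens, V = 5 types.
TTR = V / N = 5 / 11 = 0.45

0.45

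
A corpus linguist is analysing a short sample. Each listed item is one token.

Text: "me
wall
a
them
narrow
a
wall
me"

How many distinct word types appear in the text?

5

Distinct types: {a, me, narrow, them, wall}
V = 5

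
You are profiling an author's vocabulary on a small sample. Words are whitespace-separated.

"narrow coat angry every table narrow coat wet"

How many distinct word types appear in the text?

6

Distinct types: {angry, coat, every, narrow, table, wet}
V = 6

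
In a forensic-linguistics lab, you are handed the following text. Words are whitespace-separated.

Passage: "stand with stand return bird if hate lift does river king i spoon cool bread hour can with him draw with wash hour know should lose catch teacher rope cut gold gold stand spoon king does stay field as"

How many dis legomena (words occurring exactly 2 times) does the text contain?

Frequencies: stand:3, with:3, does:2, king:2, spoon:2, hour:2, gold:2, return:1, bird:1, if:1, hate:1, lift:1, river:1, i:1, cool:1, bread:1, can:1, him:1, draw:1, wash:1, … (10 more, each freq 1)
Words with frequency 2: does, gold, hour, king, spoon

5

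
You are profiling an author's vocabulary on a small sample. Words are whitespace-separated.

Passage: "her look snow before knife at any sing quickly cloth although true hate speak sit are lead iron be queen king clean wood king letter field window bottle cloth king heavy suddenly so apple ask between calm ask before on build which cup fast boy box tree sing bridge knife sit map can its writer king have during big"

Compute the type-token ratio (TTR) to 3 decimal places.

N = 59 tokens, V = 50 types.
TTR = V / N = 50 / 59 = 0.847

0.847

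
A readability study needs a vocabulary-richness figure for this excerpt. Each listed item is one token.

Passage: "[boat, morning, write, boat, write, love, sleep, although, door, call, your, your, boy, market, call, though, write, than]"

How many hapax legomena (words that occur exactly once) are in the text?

9

Frequencies: write:3, boat:2, call:2, your:2, morning:1, love:1, sleep:1, although:1, door:1, boy:1, market:1, though:1, than:1
Hapax (freq=1): although, boy, door, love, market, morning, sleep, than, though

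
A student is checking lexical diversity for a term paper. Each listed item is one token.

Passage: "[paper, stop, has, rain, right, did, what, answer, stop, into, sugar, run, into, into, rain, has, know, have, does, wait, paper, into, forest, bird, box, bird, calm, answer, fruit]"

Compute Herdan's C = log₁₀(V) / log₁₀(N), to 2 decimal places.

0.89

N = 29, V = 20.
log₁₀(V) = 1.301030, log₁₀(N) = 1.462398
C = 1.301030 / 1.462398 = 0.89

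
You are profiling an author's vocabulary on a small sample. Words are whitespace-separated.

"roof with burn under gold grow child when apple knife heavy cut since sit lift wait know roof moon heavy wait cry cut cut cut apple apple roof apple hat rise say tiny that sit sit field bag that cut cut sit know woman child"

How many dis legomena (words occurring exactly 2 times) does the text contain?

Frequencies: cut:6, apple:4, sit:4, roof:3, child:2, heavy:2, wait:2, know:2, that:2, with:1, burn:1, under:1, gold:1, grow:1, when:1, knife:1, since:1, lift:1, moon:1, cry:1, … (7 more, each freq 1)
Words with frequency 2: child, heavy, know, that, wait

5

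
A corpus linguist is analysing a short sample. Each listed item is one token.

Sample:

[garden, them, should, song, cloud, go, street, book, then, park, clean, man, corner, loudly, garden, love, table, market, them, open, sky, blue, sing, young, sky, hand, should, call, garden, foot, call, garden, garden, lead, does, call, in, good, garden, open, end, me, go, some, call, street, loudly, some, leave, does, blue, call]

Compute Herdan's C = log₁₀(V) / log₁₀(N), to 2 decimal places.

N = 52, V = 33.
log₁₀(V) = 1.518514, log₁₀(N) = 1.716003
C = 1.518514 / 1.716003 = 0.88

0.88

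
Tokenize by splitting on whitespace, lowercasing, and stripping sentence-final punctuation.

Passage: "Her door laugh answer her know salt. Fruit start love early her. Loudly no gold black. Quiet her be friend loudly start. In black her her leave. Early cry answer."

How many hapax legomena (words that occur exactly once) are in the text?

14

Frequencies: her:6, answer:2, start:2, early:2, loudly:2, black:2, door:1, laugh:1, know:1, salt:1, fruit:1, love:1, no:1, gold:1, quiet:1, be:1, friend:1, in:1, leave:1, cry:1
Hapax (freq=1): be, cry, door, friend, fruit, gold, in, know, laugh, leave, love, no, quiet, salt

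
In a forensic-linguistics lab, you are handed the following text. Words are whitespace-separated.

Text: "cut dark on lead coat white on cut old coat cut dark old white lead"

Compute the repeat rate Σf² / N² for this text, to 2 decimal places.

0.15

Frequencies: cut:3, dark:2, on:2, lead:2, coat:2, white:2, old:2
Σf² = 33; N² = 225
Repeat rate = 33 / 225 = 0.15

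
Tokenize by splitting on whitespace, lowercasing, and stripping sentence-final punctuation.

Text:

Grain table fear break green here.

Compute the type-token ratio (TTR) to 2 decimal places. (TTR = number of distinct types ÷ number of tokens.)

1.00

N = 6 tokens, V = 6 types.
TTR = V / N = 6 / 6 = 1.00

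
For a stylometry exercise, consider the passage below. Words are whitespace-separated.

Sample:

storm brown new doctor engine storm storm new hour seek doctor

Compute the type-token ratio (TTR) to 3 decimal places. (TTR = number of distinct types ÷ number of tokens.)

N = 11 tokens, V = 7 types.
TTR = V / N = 7 / 11 = 0.636

0.636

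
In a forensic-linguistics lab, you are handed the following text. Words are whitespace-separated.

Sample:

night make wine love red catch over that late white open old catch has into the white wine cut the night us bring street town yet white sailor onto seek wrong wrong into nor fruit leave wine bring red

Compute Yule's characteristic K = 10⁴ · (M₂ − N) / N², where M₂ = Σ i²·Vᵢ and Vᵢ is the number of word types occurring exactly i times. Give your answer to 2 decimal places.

Frequencies: wine:3, white:3, night:2, red:2, catch:2, into:2, the:2, bring:2, wrong:2, make:1, love:1, over:1, that:1, late:1, open:1, old:1, has:1, cut:1, us:1, street:1, … (8 more, each freq 1)
N = 39. Frequency spectrum: V_1=19, V_2=7, V_3=2
M₂ = 1²·19 + 2²·7 + 3²·2 = 65
K = 10000 × (65 − 39) / 39² = 170.94

170.94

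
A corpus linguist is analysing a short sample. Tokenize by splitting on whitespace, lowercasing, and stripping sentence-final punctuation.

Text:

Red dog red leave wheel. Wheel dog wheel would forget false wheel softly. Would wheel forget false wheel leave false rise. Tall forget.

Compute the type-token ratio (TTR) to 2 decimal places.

N = 23 tokens, V = 10 types.
TTR = V / N = 10 / 23 = 0.43

0.43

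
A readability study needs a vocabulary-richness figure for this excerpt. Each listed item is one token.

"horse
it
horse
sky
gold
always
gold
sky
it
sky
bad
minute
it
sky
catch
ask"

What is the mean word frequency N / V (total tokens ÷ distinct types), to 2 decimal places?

N = 16 tokens, V = 9 types.
Mean frequency = N / V = 16 / 9 = 1.78

1.78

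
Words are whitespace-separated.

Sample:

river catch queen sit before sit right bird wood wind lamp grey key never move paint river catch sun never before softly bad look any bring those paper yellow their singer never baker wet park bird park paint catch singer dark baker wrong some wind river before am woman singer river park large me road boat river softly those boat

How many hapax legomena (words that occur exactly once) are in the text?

24

Frequencies: river:5, catch:3, before:3, never:3, singer:3, park:3, sit:2, bird:2, wind:2, paint:2, softly:2, those:2, baker:2, boat:2, queen:1, right:1, wood:1, lamp:1, grey:1, key:1, … (18 more, each freq 1)
Hapax (freq=1): am, any, bad, bring, dark, grey, key, lamp, large, look, me, move, paper, queen, right, road, some, sun, their, wet, woman, wood, wrong, yellow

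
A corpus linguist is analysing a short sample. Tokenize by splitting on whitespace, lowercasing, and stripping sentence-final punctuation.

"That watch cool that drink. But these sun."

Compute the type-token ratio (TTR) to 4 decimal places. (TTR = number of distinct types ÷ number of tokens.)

0.8750

N = 8 tokens, V = 7 types.
TTR = V / N = 7 / 8 = 0.8750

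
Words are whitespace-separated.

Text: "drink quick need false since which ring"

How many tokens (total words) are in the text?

7

Tokens: drink, quick, need, false, since, which, ring
N = 7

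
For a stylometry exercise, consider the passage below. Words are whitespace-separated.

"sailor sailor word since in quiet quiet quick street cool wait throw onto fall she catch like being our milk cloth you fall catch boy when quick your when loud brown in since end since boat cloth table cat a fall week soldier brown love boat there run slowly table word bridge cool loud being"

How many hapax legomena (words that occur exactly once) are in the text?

21

Frequencies: since:3, fall:3, sailor:2, word:2, in:2, quiet:2, quick:2, cool:2, catch:2, being:2, cloth:2, when:2, loud:2, brown:2, boat:2, table:2, street:1, wait:1, throw:1, onto:1, … (17 more, each freq 1)
Hapax (freq=1): a, boy, bridge, cat, end, like, love, milk, onto, our, run, she, slowly, soldier, street, there, throw, wait, week, you, your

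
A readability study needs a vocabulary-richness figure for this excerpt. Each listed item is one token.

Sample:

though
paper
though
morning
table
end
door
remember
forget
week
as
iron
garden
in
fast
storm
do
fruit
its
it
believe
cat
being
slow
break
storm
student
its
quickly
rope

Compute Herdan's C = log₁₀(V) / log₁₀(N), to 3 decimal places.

N = 30, V = 27.
log₁₀(V) = 1.431364, log₁₀(N) = 1.477121
C = 1.431364 / 1.477121 = 0.969

0.969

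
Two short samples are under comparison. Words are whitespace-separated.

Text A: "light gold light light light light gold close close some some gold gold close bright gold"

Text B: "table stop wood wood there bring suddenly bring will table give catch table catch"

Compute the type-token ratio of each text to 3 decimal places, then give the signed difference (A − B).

-0.330

TTR(A) = 5/16 = 0.313
TTR(B) = 9/14 = 0.643
Difference = 0.313 − 0.643 = -0.330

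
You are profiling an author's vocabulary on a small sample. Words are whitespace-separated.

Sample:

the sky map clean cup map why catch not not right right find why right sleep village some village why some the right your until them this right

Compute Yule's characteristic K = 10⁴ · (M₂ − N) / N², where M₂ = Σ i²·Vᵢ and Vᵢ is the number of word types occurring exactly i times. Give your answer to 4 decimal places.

Frequencies: right:5, why:3, the:2, map:2, not:2, village:2, some:2, sky:1, clean:1, cup:1, catch:1, find:1, sleep:1, your:1, until:1, them:1, this:1
N = 28. Frequency spectrum: V_1=10, V_2=5, V_3=1, V_5=1
M₂ = 1²·10 + 2²·5 + 3²·1 + 5²·1 = 64
K = 10000 × (64 − 28) / 28² = 459.1837

459.1837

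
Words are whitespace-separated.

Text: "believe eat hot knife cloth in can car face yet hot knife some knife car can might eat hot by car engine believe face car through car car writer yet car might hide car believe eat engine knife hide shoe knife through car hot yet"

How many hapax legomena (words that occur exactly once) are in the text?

6

Frequencies: car:9, knife:5, hot:4, believe:3, eat:3, yet:3, can:2, face:2, might:2, engine:2, through:2, hide:2, cloth:1, in:1, some:1, by:1, writer:1, shoe:1
Hapax (freq=1): by, cloth, in, shoe, some, writer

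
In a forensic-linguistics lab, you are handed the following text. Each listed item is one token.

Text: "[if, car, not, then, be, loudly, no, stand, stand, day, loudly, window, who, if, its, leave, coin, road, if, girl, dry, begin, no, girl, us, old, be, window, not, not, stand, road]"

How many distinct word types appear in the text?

Distinct types: {be, begin, car, coin, day, dry, girl, if, its, leave, loudly, no, not, old, road, stand, then, us, who, window}
V = 20

20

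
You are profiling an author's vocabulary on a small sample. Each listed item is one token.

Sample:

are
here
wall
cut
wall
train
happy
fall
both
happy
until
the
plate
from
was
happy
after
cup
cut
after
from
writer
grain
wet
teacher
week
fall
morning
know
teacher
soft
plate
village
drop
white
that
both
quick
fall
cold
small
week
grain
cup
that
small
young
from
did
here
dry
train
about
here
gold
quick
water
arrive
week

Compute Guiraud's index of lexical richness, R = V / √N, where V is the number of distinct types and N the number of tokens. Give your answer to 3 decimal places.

N = 59, V = 37.
√N = 7.681146
R = 37 / 7.681146 = 4.817

4.817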